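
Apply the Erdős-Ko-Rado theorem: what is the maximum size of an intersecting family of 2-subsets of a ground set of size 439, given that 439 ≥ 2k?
max |F| = C(438, 1) = 438

Erdős-Ko-Rado (1961): when n ≥ 2k, max |F| = C(n−1, k−1). The bound is attained by the star {A : i ∈ A} for any fixed i ∈ [n]. Here C(439−1, 2−1) = C(438, 1) = 438.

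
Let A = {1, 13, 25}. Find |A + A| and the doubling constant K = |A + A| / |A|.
K = |A + A| / |A| = 5/3

Enumerate A + A = {a + b : a, b ∈ A}. With |A| = 3, there are |A|^2 = 9 ordered sum pairs; collecting distinct values, A + A = {2, 14, 26, 38, 50}, so |A + A| = 5. Thus K = 5/3. Here |A + A| = 2|A| − 1 = 5, the minimum possible — so K = 5/3 is minimal, which holds iff A is an arithmetic progression.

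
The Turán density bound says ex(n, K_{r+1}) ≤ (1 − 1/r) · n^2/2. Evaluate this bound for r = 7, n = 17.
Turán density bound = (6/7) · 17^2/2 = 867/7 ≈ 123.8571

Turán's theorem: ex(n, K_{r+1}) is achieved by the complete r-partite Turán graph T(n, r) with parts as balanced as possible, and is at most (1 − 1/r) · n^2/2. For r = 7, n = 17: the density bound is (6/7) · 289/2 = 867/7 ≈ 123.8571. The integer-valued extremum is e(T(17, 7)) = 123, which is strictly less than the density bound 867/7 since 7 ∤ 17 (the parts of T(17, 7) cannot all be equal).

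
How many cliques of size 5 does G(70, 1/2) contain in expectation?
E[# K_5] = C(70, 5) · (1/2)^C(5, 2) = 12103014 / 2^10 = 6051507/512 ≈ 11819.349609

For each 5-subset S of vertices (there are C(70, 5) = 12103014 such S), let X_S = 1 if S induces a K_5 (all C(5, 2) = 10 edges present). Then P(X_S = 1) = (1/2)^10 = 1/1024. By linearity of expectation, E[# K_5] = C(70, 5) · (1/2)^10 = 12103014 / 1024 = 6051507/512 ≈ 11819.349609.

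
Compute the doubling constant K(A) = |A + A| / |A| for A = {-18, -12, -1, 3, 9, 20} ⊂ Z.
K = |A + A| / |A| = 18/6 = 3

Enumerate A + A = {a + b : a, b ∈ A}. With |A| = 6, there are |A|^2 = 36 ordered sum pairs; collecting distinct values, A + A = {-36, -30, -24, -19, -15, -13, -9, -3, -2, 2, 6, 8, 12, 18, 19, 23, 29, 40}, so |A + A| = 18. Thus K = 18/6 = 3. For comparison, the minimum possible |A + A| over all 6-element sets is 2·6 − 1 = 11 (so min K = 11/6), attained only by arithmetic progressions.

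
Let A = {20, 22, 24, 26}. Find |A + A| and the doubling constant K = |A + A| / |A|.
K = |A + A| / |A| = 7/4

Enumerate A + A = {a + b : a, b ∈ A}. With |A| = 4, there are |A|^2 = 16 ordered sum pairs; collecting distinct values, A + A = {40, 42, 44, 46, 48, 50, 52}, so |A + A| = 7. Thus K = 7/4. Here |A + A| = 2|A| − 1 = 7, the minimum possible — so K = 7/4 is minimal, which holds iff A is an arithmetic progression.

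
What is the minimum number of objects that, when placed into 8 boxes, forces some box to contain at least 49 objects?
n = (49 − 1)·8 + 1 = 385

By the generalised pigeonhole principle, to guarantee some box contains ≥ r objects we need more than (r − 1) · k objects total. Threshold: n = (r − 1) · k + 1. With r = 49 and k = 8: n = 48 · 8 + 1 = 384 + 1 = 385. For n = 384 = 48 · 8, we can put exactly 48 objects in every box, avoiding 49 in any single one — so 385 is tight.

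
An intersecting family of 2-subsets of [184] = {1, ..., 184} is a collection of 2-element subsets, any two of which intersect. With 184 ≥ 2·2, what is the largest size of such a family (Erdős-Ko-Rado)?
max |F| = C(183, 1) = 183

The Erdős-Ko-Rado theorem states: for n ≥ 2k, an intersecting family of k-subsets of an n-element set has size at most C(n − 1, k − 1), with equality for 'star' families {A ⊆ [n] : |A| = k, i ∈ A} (fix an element i). For n = 184, k = 2: C(183, 1) = 183.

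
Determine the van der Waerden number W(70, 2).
W(70, 2) = 70 + 1 = 71

A 2-term AP is any pair of integers, so a monochromatic 2-AP exists iff some colour is used at least twice. With 70 colours, the colouring i ↦ i on {1, ..., 70} uses each colour once, avoiding any monochromatic pair, so W(70, 2) > 70. For {1, ..., 71}, pigeonhole forces two integers of the same colour, which form a monochromatic 2-AP. Hence W(70, 2) = 71.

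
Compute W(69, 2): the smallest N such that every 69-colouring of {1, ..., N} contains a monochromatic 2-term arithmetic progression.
W(69, 2) = 69 + 1 = 70

A 2-term AP is any pair of integers, so a monochromatic 2-AP exists iff some colour is used at least twice. With 69 colours, the colouring i ↦ i on {1, ..., 69} uses each colour once, avoiding any monochromatic pair, so W(69, 2) > 69. For {1, ..., 70}, pigeonhole forces two integers of the same colour, which form a monochromatic 2-AP. Hence W(69, 2) = 70.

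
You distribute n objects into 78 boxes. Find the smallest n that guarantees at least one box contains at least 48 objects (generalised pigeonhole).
n = (48 − 1)·78 + 1 = 3667

By the generalised pigeonhole principle, to guarantee some box contains ≥ r objects we need more than (r − 1) · k objects total. Threshold: n = (r − 1) · k + 1. With r = 48 and k = 78: n = 47 · 78 + 1 = 3666 + 1 = 3667. For n = 3666 = 47 · 78, we can put exactly 47 objects in every box, avoiding 48 in any single one — so 3667 is tight.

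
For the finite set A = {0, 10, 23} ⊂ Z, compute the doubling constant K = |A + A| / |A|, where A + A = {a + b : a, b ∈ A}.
K = |A + A| / |A| = 6/3 = 2

Enumerate A + A = {a + b : a, b ∈ A}. With |A| = 3, there are |A|^2 = 9 ordered sum pairs; collecting distinct values, A + A = {0, 10, 20, 23, 33, 46}, so |A + A| = 6. Thus K = 6/3 = 2. For comparison, the minimum possible |A + A| over all 3-element sets is 2·3 − 1 = 5 (so min K = 5/3), attained only by arithmetic progressions.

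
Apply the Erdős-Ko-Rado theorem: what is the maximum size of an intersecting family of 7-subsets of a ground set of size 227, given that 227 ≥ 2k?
max |F| = C(226, 6) = 173083867320

The Erdős-Ko-Rado theorem states: for n ≥ 2k, an intersecting family of k-subsets of an n-element set has size at most C(n − 1, k − 1), with equality for 'star' families {A ⊆ [n] : |A| = k, i ∈ A} (fix an element i). For n = 227, k = 7: C(226, 6) = 173083867320.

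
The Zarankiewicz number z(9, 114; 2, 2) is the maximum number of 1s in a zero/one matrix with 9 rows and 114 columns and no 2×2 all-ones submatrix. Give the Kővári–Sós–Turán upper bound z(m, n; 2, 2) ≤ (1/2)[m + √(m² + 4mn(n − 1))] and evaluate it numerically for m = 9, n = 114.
z(9, 114; 2, 2) ≤ (1/2)[9 + √(9² + 4·9·114·113)] = (1/2)[9 + √463833] = 345.0264

Kővári–Sós–Turán: let r_1, ..., r_9 be the row sums and z = Σ r_i the total number of 1s. Each pair of columns can share at most one row with both entries 1 (else a 2×2 all-ones block appears), so Σ_i C(r_i, 2) ≤ C(114, 2) = 6441. By convexity Σ_i C(r_i, 2) ≥ 9·C(z/9, 2) = z(z − 9)/(2·9), giving z² − 9z − 9·114·113 ≤ 0 and hence z ≤ (1/2)[9 + √(81 + 4·115938)] = (1/2)[9 + √463833] ≈ (1/2)(9 + 681.0529) = 345.0264.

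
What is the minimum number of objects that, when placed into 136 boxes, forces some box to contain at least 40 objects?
n = (40 − 1)·136 + 1 = 5305

By the generalised pigeonhole principle, to guarantee some box contains ≥ r objects we need more than (r − 1) · k objects total. Threshold: n = (r − 1) · k + 1. With r = 40 and k = 136: n = 39 · 136 + 1 = 5304 + 1 = 5305. For n = 5304 = 39 · 136, we can put exactly 39 objects in every box, avoiding 40 in any single one — so 5305 is tight.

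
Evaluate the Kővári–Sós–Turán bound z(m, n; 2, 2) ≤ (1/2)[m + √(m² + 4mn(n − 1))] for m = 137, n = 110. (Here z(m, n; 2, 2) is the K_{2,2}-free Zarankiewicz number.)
z(137, 110; 2, 2) ≤ (1/2)[137 + √(137² + 4·137·110·109)] = (1/2)[137 + √6589289] = 1351.9805

Kővári–Sós–Turán: let r_1, ..., r_137 be the row sums and z = Σ r_i the total number of 1s. Each pair of columns can share at most one row with both entries 1 (else a 2×2 all-ones block appears), so Σ_i C(r_i, 2) ≤ C(110, 2) = 5995. By convexity Σ_i C(r_i, 2) ≥ 137·C(z/137, 2) = z(z − 137)/(2·137), giving z² − 137z − 137·110·109 ≤ 0 and hence z ≤ (1/2)[137 + √(18769 + 4·1642630)] = (1/2)[137 + √6589289] ≈ (1/2)(137 + 2566.961) = 1351.9805.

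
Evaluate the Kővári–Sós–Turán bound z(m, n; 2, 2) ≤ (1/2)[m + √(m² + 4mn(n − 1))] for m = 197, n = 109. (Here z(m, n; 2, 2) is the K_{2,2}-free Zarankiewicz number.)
z(197, 109; 2, 2) ≤ (1/2)[197 + √(197² + 4·197·109·108)] = (1/2)[197 + √9315145] = 1624.5361

Kővári–Sós–Turán: let r_1, ..., r_197 be the row sums and z = Σ r_i the total number of 1s. Each pair of columns can share at most one row with both entries 1 (else a 2×2 all-ones block appears), so Σ_i C(r_i, 2) ≤ C(109, 2) = 5886. By convexity Σ_i C(r_i, 2) ≥ 197·C(z/197, 2) = z(z − 197)/(2·197), giving z² − 197z − 197·109·108 ≤ 0 and hence z ≤ (1/2)[197 + √(38809 + 4·2319084)] = (1/2)[197 + √9315145] ≈ (1/2)(197 + 3052.0722) = 1624.5361.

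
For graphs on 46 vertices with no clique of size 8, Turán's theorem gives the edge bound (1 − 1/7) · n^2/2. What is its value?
Turán density bound = (6/7) · 46^2/2 = 6348/7 ≈ 906.8571

Turán's theorem: ex(n, K_{r+1}) is achieved by the complete r-partite Turán graph T(n, r) with parts as balanced as possible, and is at most (1 − 1/r) · n^2/2. For r = 7, n = 46: the density bound is (6/7) · 2116/2 = 6348/7 ≈ 906.8571. The integer-valued extremum is e(T(46, 7)) = 906, which is strictly less than the density bound 6348/7 since 7 ∤ 46 (the parts of T(46, 7) cannot all be equal).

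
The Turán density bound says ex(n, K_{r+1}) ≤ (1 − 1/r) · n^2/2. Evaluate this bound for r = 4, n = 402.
Turán density bound = (3/4) · 402^2/2 = 121203/2 ≈ 60601.5

Turán's theorem: ex(n, K_{r+1}) is achieved by the complete r-partite Turán graph T(n, r) with parts as balanced as possible, and is at most (1 − 1/r) · n^2/2. For r = 4, n = 402: the density bound is (3/4) · 161604/2 = 121203/2 ≈ 60601.5. The integer-valued extremum is e(T(402, 4)) = 60601, which is strictly less than the density bound 121203/2 since 4 ∤ 402 (the parts of T(402, 4) cannot all be equal).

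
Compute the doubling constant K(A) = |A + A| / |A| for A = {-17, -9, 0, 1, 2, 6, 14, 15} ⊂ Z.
K = |A + A| / |A| = 31/8

Enumerate A + A = {a + b : a, b ∈ A}. With |A| = 8, there are |A|^2 = 64 ordered sum pairs; collecting distinct values, A + A = {-34, -26, -18, -17, -16, -15, -11, -9, -8, -7, -3, -2, 0, 1, 2, 3, 4, 5, 6, 7, 8, 12, 14, 15, 16, 17, 20, 21, 28, 29, 30}, so |A + A| = 31. Thus K = 31/8. For comparison, the minimum possible |A + A| over all 8-element sets is 2·8 − 1 = 15 (so min K = 15/8), attained only by arithmetic progressions.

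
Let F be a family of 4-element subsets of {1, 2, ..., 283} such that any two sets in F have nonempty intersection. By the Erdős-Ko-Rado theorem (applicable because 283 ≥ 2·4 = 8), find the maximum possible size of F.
max |F| = C(282, 3) = 3697960

Erdős-Ko-Rado (1961): when n ≥ 2k, max |F| = C(n−1, k−1). The bound is attained by the star {A : i ∈ A} for any fixed i ∈ [n]. Here C(283−1, 4−1) = C(282, 3) = 3697960.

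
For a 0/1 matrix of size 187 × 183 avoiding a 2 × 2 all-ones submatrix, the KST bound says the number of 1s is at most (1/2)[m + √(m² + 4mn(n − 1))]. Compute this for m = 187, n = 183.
z(187, 183; 2, 2) ≤ (1/2)[187 + √(187² + 4·187·183·182)] = (1/2)[187 + √24947857] = 2590.8915

Kővári–Sós–Turán: let r_1, ..., r_187 be the row sums and z = Σ r_i the total number of 1s. Each pair of columns can share at most one row with both entries 1 (else a 2×2 all-ones block appears), so Σ_i C(r_i, 2) ≤ C(183, 2) = 16653. By convexity Σ_i C(r_i, 2) ≥ 187·C(z/187, 2) = z(z − 187)/(2·187), giving z² − 187z − 187·183·182 ≤ 0 and hence z ≤ (1/2)[187 + √(34969 + 4·6228222)] = (1/2)[187 + √24947857] ≈ (1/2)(187 + 4994.783) = 2590.8915.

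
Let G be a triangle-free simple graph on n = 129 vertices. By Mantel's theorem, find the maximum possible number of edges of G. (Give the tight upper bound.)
ex(129, K_3) = ⌊129^2/4⌋ = 4160

Mantel (1907): a triangle-free graph on n vertices has at most ⌊n^2/4⌋ edges, with equality for the complete bipartite graph K_{⌊n/2⌋, ⌈n/2⌉}. For n = 129: ⌊129^2/4⌋ = ⌊16641/4⌋ = 4160. The extremal graph is K_{64, 65}, which has 64·65 = 4160 edges.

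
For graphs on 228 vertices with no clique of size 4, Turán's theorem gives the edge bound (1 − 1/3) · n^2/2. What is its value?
Turán density bound = (2/3) · 228^2/2 = 17328

Turán's theorem: ex(n, K_{r+1}) is achieved by the complete r-partite Turán graph T(n, r) with parts as balanced as possible, and is at most (1 − 1/r) · n^2/2. For r = 3, n = 228: the density bound is (2/3) · 51984/2 = 17328. Since 3 ∣ 228, the Turán graph T(228, 3) has parts of equal size 76, and its edge count e(T(228, 3)) = 17328 attains the density bound exactly.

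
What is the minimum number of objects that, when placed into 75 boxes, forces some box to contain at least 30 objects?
n = (30 − 1)·75 + 1 = 2176

By the generalised pigeonhole principle, to guarantee some box contains ≥ r objects we need more than (r − 1) · k objects total. Threshold: n = (r − 1) · k + 1. With r = 30 and k = 75: n = 29 · 75 + 1 = 2175 + 1 = 2176. For n = 2175 = 29 · 75, we can put exactly 29 objects in every box, avoiding 30 in any single one — so 2176 is tight.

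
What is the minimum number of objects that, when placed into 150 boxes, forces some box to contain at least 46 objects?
n = (46 − 1)·150 + 1 = 6751

By the generalised pigeonhole principle, to guarantee some box contains ≥ r objects we need more than (r − 1) · k objects total. Threshold: n = (r − 1) · k + 1. With r = 46 and k = 150: n = 45 · 150 + 1 = 6750 + 1 = 6751. For n = 6750 = 45 · 150, we can put exactly 45 objects in every box, avoiding 46 in any single one — so 6751 is tight.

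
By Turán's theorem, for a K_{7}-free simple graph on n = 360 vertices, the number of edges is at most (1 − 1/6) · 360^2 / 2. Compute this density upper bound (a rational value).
Turán density bound = (5/6) · 360^2/2 = 54000

Turán's theorem: ex(n, K_{r+1}) is achieved by the complete r-partite Turán graph T(n, r) with parts as balanced as possible, and is at most (1 − 1/r) · n^2/2. For r = 6, n = 360: the density bound is (5/6) · 129600/2 = 54000. Since 6 ∣ 360, the Turán graph T(360, 6) has parts of equal size 60, and its edge count e(T(360, 6)) = 54000 attains the density bound exactly.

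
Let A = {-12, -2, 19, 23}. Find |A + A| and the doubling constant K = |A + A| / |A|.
K = |A + A| / |A| = 10/4 = 5/2

Enumerate A + A = {a + b : a, b ∈ A}. With |A| = 4, there are |A|^2 = 16 ordered sum pairs; collecting distinct values, A + A = {-24, -14, -4, 7, 11, 17, 21, 38, 42, 46}, so |A + A| = 10. Thus K = 10/4 = 5/2. For comparison, the minimum possible |A + A| over all 4-element sets is 2·4 − 1 = 7 (so min K = 7/4), attained only by arithmetic progressions.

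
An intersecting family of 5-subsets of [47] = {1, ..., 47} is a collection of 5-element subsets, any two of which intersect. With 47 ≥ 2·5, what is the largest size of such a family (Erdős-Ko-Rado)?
max |F| = C(46, 4) = 163185

Erdős-Ko-Rado (1961): when n ≥ 2k, max |F| = C(n−1, k−1). The bound is attained by the star {A : i ∈ A} for any fixed i ∈ [n]. Here C(47−1, 5−1) = C(46, 4) = 163185.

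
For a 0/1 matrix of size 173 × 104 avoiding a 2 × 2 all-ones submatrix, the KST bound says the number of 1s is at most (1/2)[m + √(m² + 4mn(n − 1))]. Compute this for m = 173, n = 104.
z(173, 104; 2, 2) ≤ (1/2)[173 + √(173² + 4·173·104·103)] = (1/2)[173 + √7442633] = 1450.5595

Kővári–Sós–Turán: let r_1, ..., r_173 be the row sums and z = Σ r_i the total number of 1s. Each pair of columns can share at most one row with both entries 1 (else a 2×2 all-ones block appears), so Σ_i C(r_i, 2) ≤ C(104, 2) = 5356. By convexity Σ_i C(r_i, 2) ≥ 173·C(z/173, 2) = z(z − 173)/(2·173), giving z² − 173z − 173·104·103 ≤ 0 and hence z ≤ (1/2)[173 + √(29929 + 4·1853176)] = (1/2)[173 + √7442633] ≈ (1/2)(173 + 2728.1189) = 1450.5595.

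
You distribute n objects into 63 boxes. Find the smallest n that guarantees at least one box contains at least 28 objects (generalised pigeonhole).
n = (28 − 1)·63 + 1 = 1702

By the generalised pigeonhole principle, to guarantee some box contains ≥ r objects we need more than (r − 1) · k objects total. Threshold: n = (r − 1) · k + 1. With r = 28 and k = 63: n = 27 · 63 + 1 = 1701 + 1 = 1702. For n = 1701 = 27 · 63, we can put exactly 27 objects in every box, avoiding 28 in any single one — so 1702 is tight.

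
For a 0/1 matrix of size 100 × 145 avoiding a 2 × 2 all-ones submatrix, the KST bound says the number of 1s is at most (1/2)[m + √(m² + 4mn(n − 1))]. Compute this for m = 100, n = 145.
z(100, 145; 2, 2) ≤ (1/2)[100 + √(100² + 4·100·145·144)] = (1/2)[100 + √8362000] = 1495.8561

Kővári–Sós–Turán: let r_1, ..., r_100 be the row sums and z = Σ r_i the total number of 1s. Each pair of columns can share at most one row with both entries 1 (else a 2×2 all-ones block appears), so Σ_i C(r_i, 2) ≤ C(145, 2) = 10440. By convexity Σ_i C(r_i, 2) ≥ 100·C(z/100, 2) = z(z − 100)/(2·100), giving z² − 100z − 100·145·144 ≤ 0 and hence z ≤ (1/2)[100 + √(10000 + 4·2088000)] = (1/2)[100 + √8362000] ≈ (1/2)(100 + 2891.7123) = 1495.8561.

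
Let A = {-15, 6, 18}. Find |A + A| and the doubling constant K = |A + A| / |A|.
K = |A + A| / |A| = 6/3 = 2

Enumerate A + A = {a + b : a, b ∈ A}. With |A| = 3, there are |A|^2 = 9 ordered sum pairs; collecting distinct values, A + A = {-30, -9, 3, 12, 24, 36}, so |A + A| = 6. Thus K = 6/3 = 2. For comparison, the minimum possible |A + A| over all 3-element sets is 2·3 − 1 = 5 (so min K = 5/3), attained only by arithmetic progressions.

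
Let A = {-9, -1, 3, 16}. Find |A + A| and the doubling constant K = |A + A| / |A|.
K = |A + A| / |A| = 10/4 = 5/2

Enumerate A + A = {a + b : a, b ∈ A}. With |A| = 4, there are |A|^2 = 16 ordered sum pairs; collecting distinct values, A + A = {-18, -10, -6, -2, 2, 6, 7, 15, 19, 32}, so |A + A| = 10. Thus K = 10/4 = 5/2. For comparison, the minimum possible |A + A| over all 4-element sets is 2·4 − 1 = 7 (so min K = 7/4), attained only by arithmetic progressions.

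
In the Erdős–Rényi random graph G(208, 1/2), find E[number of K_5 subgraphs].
E[# K_5] = C(208, 5) · (1/2)^C(5, 2) = 3091033296 / 2^10 = 193189581/64 = 3018587.203125

For each 5-subset S of vertices (there are C(208, 5) = 3091033296 such S), let X_S = 1 if S induces a K_5 (all C(5, 2) = 10 edges present). Then P(X_S = 1) = (1/2)^10 = 1/1024. By linearity of expectation, E[# K_5] = C(208, 5) · (1/2)^10 = 3091033296 / 1024 = 193189581/64 = 3018587.203125.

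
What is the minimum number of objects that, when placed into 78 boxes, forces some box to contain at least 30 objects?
n = (30 − 1)·78 + 1 = 2263

By the generalised pigeonhole principle, to guarantee some box contains ≥ r objects we need more than (r − 1) · k objects total. Threshold: n = (r − 1) · k + 1. With r = 30 and k = 78: n = 29 · 78 + 1 = 2262 + 1 = 2263. For n = 2262 = 29 · 78, we can put exactly 29 objects in every box, avoiding 30 in any single one — so 2263 is tight.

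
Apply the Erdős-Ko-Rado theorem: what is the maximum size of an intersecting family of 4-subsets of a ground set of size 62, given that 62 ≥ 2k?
max |F| = C(61, 3) = 35990

Erdős-Ko-Rado (1961): when n ≥ 2k, max |F| = C(n−1, k−1). The bound is attained by the star {A : i ∈ A} for any fixed i ∈ [n]. Here C(62−1, 4−1) = C(61, 3) = 35990.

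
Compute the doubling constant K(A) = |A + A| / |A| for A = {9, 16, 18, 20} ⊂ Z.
K = |A + A| / |A| = 9/4

Enumerate A + A = {a + b : a, b ∈ A}. With |A| = 4, there are |A|^2 = 16 ordered sum pairs; collecting distinct values, A + A = {18, 25, 27, 29, 32, 34, 36, 38, 40}, so |A + A| = 9. Thus K = 9/4. For comparison, the minimum possible |A + A| over all 4-element sets is 2·4 − 1 = 7 (so min K = 7/4), attained only by arithmetic progressions.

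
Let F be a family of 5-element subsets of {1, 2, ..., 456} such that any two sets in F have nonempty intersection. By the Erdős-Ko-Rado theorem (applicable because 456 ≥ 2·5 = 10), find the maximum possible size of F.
max |F| = C(455, 4) = 1762351955

Erdős-Ko-Rado (1961): when n ≥ 2k, max |F| = C(n−1, k−1). The bound is attained by the star {A : i ∈ A} for any fixed i ∈ [n]. Here C(456−1, 5−1) = C(455, 4) = 1762351955.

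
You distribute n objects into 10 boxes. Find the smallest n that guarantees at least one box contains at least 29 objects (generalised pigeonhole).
n = (29 − 1)·10 + 1 = 281

By the generalised pigeonhole principle, to guarantee some box contains ≥ r objects we need more than (r − 1) · k objects total. Threshold: n = (r − 1) · k + 1. With r = 29 and k = 10: n = 28 · 10 + 1 = 280 + 1 = 281. For n = 280 = 28 · 10, we can put exactly 28 objects in every box, avoiding 29 in any single one — so 281 is tight.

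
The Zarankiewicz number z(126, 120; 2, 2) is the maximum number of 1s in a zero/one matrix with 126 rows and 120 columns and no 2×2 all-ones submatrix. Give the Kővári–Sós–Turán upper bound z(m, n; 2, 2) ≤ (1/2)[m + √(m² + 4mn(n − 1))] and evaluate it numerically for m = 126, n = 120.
z(126, 120; 2, 2) ≤ (1/2)[126 + √(126² + 4·126·120·119)] = (1/2)[126 + √7212996] = 1405.8511

Kővári–Sós–Turán: let r_1, ..., r_126 be the row sums and z = Σ r_i the total number of 1s. Each pair of columns can share at most one row with both entries 1 (else a 2×2 all-ones block appears), so Σ_i C(r_i, 2) ≤ C(120, 2) = 7140. By convexity Σ_i C(r_i, 2) ≥ 126·C(z/126, 2) = z(z − 126)/(2·126), giving z² − 126z − 126·120·119 ≤ 0 and hence z ≤ (1/2)[126 + √(15876 + 4·1799280)] = (1/2)[126 + √7212996] ≈ (1/2)(126 + 2685.7021) = 1405.8511.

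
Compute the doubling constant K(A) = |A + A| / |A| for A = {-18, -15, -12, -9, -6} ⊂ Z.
K = |A + A| / |A| = 9/5

Enumerate A + A = {a + b : a, b ∈ A}. With |A| = 5, there are |A|^2 = 25 ordered sum pairs; collecting distinct values, A + A = {-36, -33, -30, -27, -24, -21, -18, -15, -12}, so |A + A| = 9. Thus K = 9/5. Here |A + A| = 2|A| − 1 = 9, the minimum possible — so K = 9/5 is minimal, which holds iff A is an arithmetic progression.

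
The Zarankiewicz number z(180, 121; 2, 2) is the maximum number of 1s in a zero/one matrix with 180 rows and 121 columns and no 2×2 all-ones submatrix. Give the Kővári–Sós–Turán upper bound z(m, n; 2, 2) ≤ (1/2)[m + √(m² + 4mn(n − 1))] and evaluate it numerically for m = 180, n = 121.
z(180, 121; 2, 2) ≤ (1/2)[180 + √(180² + 4·180·121·120)] = (1/2)[180 + √10486800] = 1709.1665

Kővári–Sós–Turán: let r_1, ..., r_180 be the row sums and z = Σ r_i the total number of 1s. Each pair of columns can share at most one row with both entries 1 (else a 2×2 all-ones block appears), so Σ_i C(r_i, 2) ≤ C(121, 2) = 7260. By convexity Σ_i C(r_i, 2) ≥ 180·C(z/180, 2) = z(z − 180)/(2·180), giving z² − 180z − 180·121·120 ≤ 0 and hence z ≤ (1/2)[180 + √(32400 + 4·2613600)] = (1/2)[180 + √10486800] ≈ (1/2)(180 + 3238.3329) = 1709.1665.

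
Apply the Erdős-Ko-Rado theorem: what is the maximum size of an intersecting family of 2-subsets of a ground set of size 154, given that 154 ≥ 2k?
max |F| = C(153, 1) = 153

Erdős-Ko-Rado (1961): when n ≥ 2k, max |F| = C(n−1, k−1). The bound is attained by the star {A : i ∈ A} for any fixed i ∈ [n]. Here C(154−1, 2−1) = C(153, 1) = 153.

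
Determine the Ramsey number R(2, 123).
R(2, 123) = 123

R(2, k) = k for all k ≥ 2: in a 2-colouring of K_k, either some edge is red (a red K_2) or all edges are blue (a blue K_k). And K_{122} coloured all-blue has no blue K_123, so R(2, 123) > 122. Hence R(2, 123) = 123.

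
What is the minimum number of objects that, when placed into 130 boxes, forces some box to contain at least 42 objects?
n = (42 − 1)·130 + 1 = 5331

By the generalised pigeonhole principle, to guarantee some box contains ≥ r objects we need more than (r − 1) · k objects total. Threshold: n = (r − 1) · k + 1. With r = 42 and k = 130: n = 41 · 130 + 1 = 5330 + 1 = 5331. For n = 5330 = 41 · 130, we can put exactly 41 objects in every box, avoiding 42 in any single one — so 5331 is tight.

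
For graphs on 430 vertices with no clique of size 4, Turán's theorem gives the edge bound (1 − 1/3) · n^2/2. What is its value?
Turán density bound = (2/3) · 430^2/2 = 184900/3 ≈ 61633.3333

Turán's theorem: ex(n, K_{r+1}) is achieved by the complete r-partite Turán graph T(n, r) with parts as balanced as possible, and is at most (1 − 1/r) · n^2/2. For r = 3, n = 430: the density bound is (2/3) · 184900/2 = 184900/3 ≈ 61633.3333. The integer-valued extremum is e(T(430, 3)) = 61633, which is strictly less than the density bound 184900/3 since 3 ∤ 430 (the parts of T(430, 3) cannot all be equal).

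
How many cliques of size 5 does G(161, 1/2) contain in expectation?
E[# K_5] = C(161, 5) · (1/2)^C(5, 2) = 846678392 / 2^10 = 105834799/128 = 826834.3671875

For each 5-subset S of vertices (there are C(161, 5) = 846678392 such S), let X_S = 1 if S induces a K_5 (all C(5, 2) = 10 edges present). Then P(X_S = 1) = (1/2)^10 = 1/1024. By linearity of expectation, E[# K_5] = C(161, 5) · (1/2)^10 = 846678392 / 1024 = 105834799/128 = 826834.3671875.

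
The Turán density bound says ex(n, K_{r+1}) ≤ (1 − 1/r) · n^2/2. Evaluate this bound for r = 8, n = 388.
Turán density bound = (7/8) · 388^2/2 = 65863

Turán's theorem: ex(n, K_{r+1}) is achieved by the complete r-partite Turán graph T(n, r) with parts as balanced as possible, and is at most (1 − 1/r) · n^2/2. For r = 8, n = 388: the density bound is (7/8) · 150544/2 = 65863. The integer-valued extremum is e(T(388, 8)) = 65862, which is strictly less than the density bound 65863 since 8 ∤ 388 (the parts of T(388, 8) cannot all be equal).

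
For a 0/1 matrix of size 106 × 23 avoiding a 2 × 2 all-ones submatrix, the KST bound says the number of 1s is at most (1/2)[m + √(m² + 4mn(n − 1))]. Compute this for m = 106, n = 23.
z(106, 23; 2, 2) ≤ (1/2)[106 + √(106² + 4·106·23·22)] = (1/2)[106 + √225780] = 290.5816

Kővári–Sós–Turán: let r_1, ..., r_106 be the row sums and z = Σ r_i the total number of 1s. Each pair of columns can share at most one row with both entries 1 (else a 2×2 all-ones block appears), so Σ_i C(r_i, 2) ≤ C(23, 2) = 253. By convexity Σ_i C(r_i, 2) ≥ 106·C(z/106, 2) = z(z − 106)/(2·106), giving z² − 106z − 106·23·22 ≤ 0 and hence z ≤ (1/2)[106 + √(11236 + 4·53636)] = (1/2)[106 + √225780] ≈ (1/2)(106 + 475.1631) = 290.5816.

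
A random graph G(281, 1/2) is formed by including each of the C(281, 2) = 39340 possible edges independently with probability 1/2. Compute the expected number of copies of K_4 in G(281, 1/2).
E[# K_4] = C(281, 4) · (1/2)^C(4, 2) = 254274090 / 2^6 = 127137045/32 = 3973032.65625

For each 4-subset S of vertices (there are C(281, 4) = 254274090 such S), let X_S = 1 if S induces a K_4 (all C(4, 2) = 6 edges present). Then P(X_S = 1) = (1/2)^6 = 1/64. By linearity of expectation, E[# K_4] = C(281, 4) · (1/2)^6 = 254274090 / 64 = 127137045/32 = 3973032.65625.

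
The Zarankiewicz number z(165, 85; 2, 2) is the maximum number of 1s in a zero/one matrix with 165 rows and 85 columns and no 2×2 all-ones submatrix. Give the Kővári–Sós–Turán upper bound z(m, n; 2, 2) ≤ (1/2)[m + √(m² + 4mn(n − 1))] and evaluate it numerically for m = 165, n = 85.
z(165, 85; 2, 2) ≤ (1/2)[165 + √(165² + 4·165·85·84)] = (1/2)[165 + √4739625] = 1171.034

Kővári–Sós–Turán: let r_1, ..., r_165 be the row sums and z = Σ r_i the total number of 1s. Each pair of columns can share at most one row with both entries 1 (else a 2×2 all-ones block appears), so Σ_i C(r_i, 2) ≤ C(85, 2) = 3570. By convexity Σ_i C(r_i, 2) ≥ 165·C(z/165, 2) = z(z − 165)/(2·165), giving z² − 165z − 165·85·84 ≤ 0 and hence z ≤ (1/2)[165 + √(27225 + 4·1178100)] = (1/2)[165 + √4739625] ≈ (1/2)(165 + 2177.068) = 1171.034.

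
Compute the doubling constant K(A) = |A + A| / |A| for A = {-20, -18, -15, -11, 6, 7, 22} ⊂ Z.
K = |A + A| / |A| = 28/7 = 4

Enumerate A + A = {a + b : a, b ∈ A}. With |A| = 7, there are |A|^2 = 49 ordered sum pairs; collecting distinct values, A + A = {-40, -38, -36, -35, -33, -31, -30, -29, -26, -22, -14, -13, -12, -11, -9, -8, -5, -4, 2, 4, 7, 11, 12, 13, 14, 28, 29, 44}, so |A + A| = 28. Thus K = 28/7 = 4. For comparison, the minimum possible |A + A| over all 7-element sets is 2·7 − 1 = 13 (so min K = 13/7), attained only by arithmetic progressions.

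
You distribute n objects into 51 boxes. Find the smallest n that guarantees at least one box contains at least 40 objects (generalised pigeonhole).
n = (40 − 1)·51 + 1 = 1990

By the generalised pigeonhole principle, to guarantee some box contains ≥ r objects we need more than (r − 1) · k objects total. Threshold: n = (r − 1) · k + 1. With r = 40 and k = 51: n = 39 · 51 + 1 = 1989 + 1 = 1990. For n = 1989 = 39 · 51, we can put exactly 39 objects in every box, avoiding 40 in any single one — so 1990 is tight.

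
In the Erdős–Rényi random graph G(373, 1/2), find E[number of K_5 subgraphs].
E[# K_5] = C(373, 5) · (1/2)^C(5, 2) = 58569636069 / 2^10 ≈ 57196910.223633

For each 5-subset S of vertices (there are C(373, 5) = 58569636069 such S), let X_S = 1 if S induces a K_5 (all C(5, 2) = 10 edges present). Then P(X_S = 1) = (1/2)^10 = 1/1024. By linearity of expectation, E[# K_5] = C(373, 5) · (1/2)^10 = 58569636069 / 1024 ≈ 57196910.223633.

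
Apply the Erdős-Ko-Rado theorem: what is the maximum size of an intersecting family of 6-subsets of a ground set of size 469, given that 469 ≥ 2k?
max |F| = C(468, 5) = 183121078608

The Erdős-Ko-Rado theorem states: for n ≥ 2k, an intersecting family of k-subsets of an n-element set has size at most C(n − 1, k − 1), with equality for 'star' families {A ⊆ [n] : |A| = k, i ∈ A} (fix an element i). For n = 469, k = 6: C(468, 5) = 183121078608.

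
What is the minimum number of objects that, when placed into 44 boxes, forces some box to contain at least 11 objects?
n = (11 − 1)·44 + 1 = 441

By the generalised pigeonhole principle, to guarantee some box contains ≥ r objects we need more than (r − 1) · k objects total. Threshold: n = (r − 1) · k + 1. With r = 11 and k = 44: n = 10 · 44 + 1 = 440 + 1 = 441. For n = 440 = 10 · 44, we can put exactly 10 objects in every box, avoiding 11 in any single one — so 441 is tight.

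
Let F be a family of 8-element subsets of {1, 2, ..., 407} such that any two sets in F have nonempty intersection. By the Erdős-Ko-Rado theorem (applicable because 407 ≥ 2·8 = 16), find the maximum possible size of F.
max |F| = C(406, 7) = 342505341313200

Erdős-Ko-Rado (1961): when n ≥ 2k, max |F| = C(n−1, k−1). The bound is attained by the star {A : i ∈ A} for any fixed i ∈ [n]. Here C(407−1, 8−1) = C(406, 7) = 342505341313200.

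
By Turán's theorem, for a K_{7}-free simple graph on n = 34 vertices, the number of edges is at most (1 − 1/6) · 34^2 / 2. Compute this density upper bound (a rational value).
Turán density bound = (5/6) · 34^2/2 = 1445/3 ≈ 481.6667

Turán's theorem: ex(n, K_{r+1}) is achieved by the complete r-partite Turán graph T(n, r) with parts as balanced as possible, and is at most (1 − 1/r) · n^2/2. For r = 6, n = 34: the density bound is (5/6) · 1156/2 = 1445/3 ≈ 481.6667. The integer-valued extremum is e(T(34, 6)) = 481, which is strictly less than the density bound 1445/3 since 6 ∤ 34 (the parts of T(34, 6) cannot all be equal).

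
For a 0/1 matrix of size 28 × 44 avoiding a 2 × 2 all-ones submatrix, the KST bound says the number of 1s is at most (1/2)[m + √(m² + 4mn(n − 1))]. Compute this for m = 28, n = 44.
z(28, 44; 2, 2) ≤ (1/2)[28 + √(28² + 4·28·44·43)] = (1/2)[28 + √212688] = 244.5905

Kővári–Sós–Turán: let r_1, ..., r_28 be the row sums and z = Σ r_i the total number of 1s. Each pair of columns can share at most one row with both entries 1 (else a 2×2 all-ones block appears), so Σ_i C(r_i, 2) ≤ C(44, 2) = 946. By convexity Σ_i C(r_i, 2) ≥ 28·C(z/28, 2) = z(z − 28)/(2·28), giving z² − 28z − 28·44·43 ≤ 0 and hence z ≤ (1/2)[28 + √(784 + 4·52976)] = (1/2)[28 + √212688] ≈ (1/2)(28 + 461.1811) = 244.5905.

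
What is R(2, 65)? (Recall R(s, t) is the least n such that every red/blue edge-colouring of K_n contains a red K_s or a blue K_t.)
R(2, 65) = 65

R(2, k) = k for all k ≥ 2: in a 2-colouring of K_k, either some edge is red (a red K_2) or all edges are blue (a blue K_k). And K_{64} coloured all-blue has no blue K_65, so R(2, 65) > 64. Hence R(2, 65) = 65.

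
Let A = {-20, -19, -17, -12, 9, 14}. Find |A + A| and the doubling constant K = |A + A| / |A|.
K = |A + A| / |A| = 20/6 = 10/3

Enumerate A + A = {a + b : a, b ∈ A}. With |A| = 6, there are |A|^2 = 36 ordered sum pairs; collecting distinct values, A + A = {-40, -39, -38, -37, -36, -34, -32, -31, -29, -24, -11, -10, -8, -6, -5, -3, 2, 18, 23, 28}, so |A + A| = 20. Thus K = 20/6 = 10/3. For comparison, the minimum possible |A + A| over all 6-element sets is 2·6 − 1 = 11 (so min K = 11/6), attained only by arithmetic progressions.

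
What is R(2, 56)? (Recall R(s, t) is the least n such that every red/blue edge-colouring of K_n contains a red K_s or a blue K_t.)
R(2, 56) = 56

R(2, k) = k for all k ≥ 2: in a 2-colouring of K_k, either some edge is red (a red K_2) or all edges are blue (a blue K_k). And K_{55} coloured all-blue has no blue K_56, so R(2, 56) > 55. Hence R(2, 56) = 56.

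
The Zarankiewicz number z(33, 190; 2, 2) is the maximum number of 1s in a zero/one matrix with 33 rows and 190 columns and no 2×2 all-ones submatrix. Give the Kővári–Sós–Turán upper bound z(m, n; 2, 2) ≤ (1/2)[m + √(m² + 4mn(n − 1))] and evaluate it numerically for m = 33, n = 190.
z(33, 190; 2, 2) ≤ (1/2)[33 + √(33² + 4·33·190·189)] = (1/2)[33 + √4741209] = 1105.2159

Kővári–Sós–Turán: let r_1, ..., r_33 be the row sums and z = Σ r_i the total number of 1s. Each pair of columns can share at most one row with both entries 1 (else a 2×2 all-ones block appears), so Σ_i C(r_i, 2) ≤ C(190, 2) = 17955. By convexity Σ_i C(r_i, 2) ≥ 33·C(z/33, 2) = z(z − 33)/(2·33), giving z² − 33z − 33·190·189 ≤ 0 and hence z ≤ (1/2)[33 + √(1089 + 4·1185030)] = (1/2)[33 + √4741209] ≈ (1/2)(33 + 2177.4317) = 1105.2159.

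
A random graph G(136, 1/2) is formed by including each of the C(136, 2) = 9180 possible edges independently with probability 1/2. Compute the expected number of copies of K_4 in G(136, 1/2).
E[# K_4] = C(136, 4) · (1/2)^C(4, 2) = 13633830 / 2^6 = 6816915/32 = 213028.59375

For each 4-subset S of vertices (there are C(136, 4) = 13633830 such S), let X_S = 1 if S induces a K_4 (all C(4, 2) = 6 edges present). Then P(X_S = 1) = (1/2)^6 = 1/64. By linearity of expectation, E[# K_4] = C(136, 4) · (1/2)^6 = 13633830 / 64 = 6816915/32 = 213028.59375.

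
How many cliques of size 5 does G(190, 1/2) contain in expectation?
E[# K_5] = C(190, 5) · (1/2)^C(5, 2) = 1956800538 / 2^10 = 978400269/512 ≈ 1910938.025391

For each 5-subset S of vertices (there are C(190, 5) = 1956800538 such S), let X_S = 1 if S induces a K_5 (all C(5, 2) = 10 edges present). Then P(X_S = 1) = (1/2)^10 = 1/1024. By linearity of expectation, E[# K_5] = C(190, 5) · (1/2)^10 = 1956800538 / 1024 = 978400269/512 ≈ 1910938.025391.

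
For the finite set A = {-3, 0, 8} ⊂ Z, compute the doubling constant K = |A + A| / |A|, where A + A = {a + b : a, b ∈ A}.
K = |A + A| / |A| = 6/3 = 2

Enumerate A + A = {a + b : a, b ∈ A}. With |A| = 3, there are |A|^2 = 9 ordered sum pairs; collecting distinct values, A + A = {-6, -3, 0, 5, 8, 16}, so |A + A| = 6. Thus K = 6/3 = 2. For comparison, the minimum possible |A + A| over all 3-element sets is 2·3 − 1 = 5 (so min K = 5/3), attained only by arithmetic progressions.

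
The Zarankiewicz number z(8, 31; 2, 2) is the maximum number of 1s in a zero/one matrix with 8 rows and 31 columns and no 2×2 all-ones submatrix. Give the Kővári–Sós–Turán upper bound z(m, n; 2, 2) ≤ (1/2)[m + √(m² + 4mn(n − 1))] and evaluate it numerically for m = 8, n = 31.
z(8, 31; 2, 2) ≤ (1/2)[8 + √(8² + 4·8·31·30)] = (1/2)[8 + √29824] = 90.3481

Kővári–Sós–Turán: let r_1, ..., r_8 be the row sums and z = Σ r_i the total number of 1s. Each pair of columns can share at most one row with both entries 1 (else a 2×2 all-ones block appears), so Σ_i C(r_i, 2) ≤ C(31, 2) = 465. By convexity Σ_i C(r_i, 2) ≥ 8·C(z/8, 2) = z(z − 8)/(2·8), giving z² − 8z − 8·31·30 ≤ 0 and hence z ≤ (1/2)[8 + √(64 + 4·7440)] = (1/2)[8 + √29824] ≈ (1/2)(8 + 172.6963) = 90.3481.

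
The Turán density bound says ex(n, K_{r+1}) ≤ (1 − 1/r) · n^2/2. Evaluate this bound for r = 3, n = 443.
Turán density bound = (2/3) · 443^2/2 = 196249/3 ≈ 65416.3333

Turán's theorem: ex(n, K_{r+1}) is achieved by the complete r-partite Turán graph T(n, r) with parts as balanced as possible, and is at most (1 − 1/r) · n^2/2. For r = 3, n = 443: the density bound is (2/3) · 196249/2 = 196249/3 ≈ 65416.3333. The integer-valued extremum is e(T(443, 3)) = 65416, which is strictly less than the density bound 196249/3 since 3 ∤ 443 (the parts of T(443, 3) cannot all be equal).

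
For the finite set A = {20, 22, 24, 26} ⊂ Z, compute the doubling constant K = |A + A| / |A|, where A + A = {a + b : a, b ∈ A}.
K = |A + A| / |A| = 7/4

Enumerate A + A = {a + b : a, b ∈ A}. With |A| = 4, there are |A|^2 = 16 ordered sum pairs; collecting distinct values, A + A = {40, 42, 44, 46, 48, 50, 52}, so |A + A| = 7. Thus K = 7/4. Here |A + A| = 2|A| − 1 = 7, the minimum possible — so K = 7/4 is minimal, which holds iff A is an arithmetic progression.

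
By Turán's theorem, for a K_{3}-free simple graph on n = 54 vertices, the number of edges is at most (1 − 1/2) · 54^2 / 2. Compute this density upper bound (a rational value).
Turán density bound = (1/2) · 54^2/2 = 729

Turán's theorem: ex(n, K_{r+1}) is achieved by the complete r-partite Turán graph T(n, r) with parts as balanced as possible, and is at most (1 − 1/r) · n^2/2. For r = 2, n = 54: the density bound is (1/2) · 2916/2 = 729. Since 2 ∣ 54, the Turán graph T(54, 2) has parts of equal size 27, and its edge count e(T(54, 2)) = 729 attains the density bound exactly.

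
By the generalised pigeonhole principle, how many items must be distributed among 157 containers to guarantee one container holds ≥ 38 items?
n = (38 − 1)·157 + 1 = 5810

By the generalised pigeonhole principle, to guarantee some box contains ≥ r objects we need more than (r − 1) · k objects total. Threshold: n = (r − 1) · k + 1. With r = 38 and k = 157: n = 37 · 157 + 1 = 5809 + 1 = 5810. For n = 5809 = 37 · 157, we can put exactly 37 objects in every box, avoiding 38 in any single one — so 5810 is tight.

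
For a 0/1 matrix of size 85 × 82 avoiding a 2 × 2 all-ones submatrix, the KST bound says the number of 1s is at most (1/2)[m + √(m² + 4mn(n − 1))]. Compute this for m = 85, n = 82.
z(85, 82; 2, 2) ≤ (1/2)[85 + √(85² + 4·85·82·81)] = (1/2)[85 + √2265505] = 795.0797

Kővári–Sós–Turán: let r_1, ..., r_85 be the row sums and z = Σ r_i the total number of 1s. Each pair of columns can share at most one row with both entries 1 (else a 2×2 all-ones block appears), so Σ_i C(r_i, 2) ≤ C(82, 2) = 3321. By convexity Σ_i C(r_i, 2) ≥ 85·C(z/85, 2) = z(z − 85)/(2·85), giving z² − 85z − 85·82·81 ≤ 0 and hence z ≤ (1/2)[85 + √(7225 + 4·564570)] = (1/2)[85 + √2265505] ≈ (1/2)(85 + 1505.1595) = 795.0797.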